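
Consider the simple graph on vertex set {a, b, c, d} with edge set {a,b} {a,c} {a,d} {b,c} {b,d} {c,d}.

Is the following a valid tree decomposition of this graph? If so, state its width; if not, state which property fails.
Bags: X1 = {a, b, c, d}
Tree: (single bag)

Yes; width 3.

Checking the three conditions: (i) the bags cover all of {a, b, c, d}; (ii) for each edge, some bag contains both endpoints; (iii) the bags containing any fixed vertex form a subtree. All hold, so the decomposition is valid with width 4 − 1 = 3.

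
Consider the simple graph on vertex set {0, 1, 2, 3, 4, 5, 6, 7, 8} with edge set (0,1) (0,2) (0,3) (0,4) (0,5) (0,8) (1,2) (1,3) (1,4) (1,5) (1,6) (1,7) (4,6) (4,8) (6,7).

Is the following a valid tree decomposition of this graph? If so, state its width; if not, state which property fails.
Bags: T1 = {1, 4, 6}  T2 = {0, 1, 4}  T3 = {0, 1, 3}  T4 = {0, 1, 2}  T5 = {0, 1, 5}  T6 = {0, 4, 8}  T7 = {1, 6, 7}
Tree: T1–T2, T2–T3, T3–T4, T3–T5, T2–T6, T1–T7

Checking the three conditions: (i) the bags cover all of {0, 1, 2, 3, 4, 5, 6, 7, 8}; (ii) for each edge, some bag contains both endpoints; (iii) the bags containing any fixed vertex form a subtree. All hold, so the decomposition is valid with width 3 − 1 = 2.

Yes; width 2.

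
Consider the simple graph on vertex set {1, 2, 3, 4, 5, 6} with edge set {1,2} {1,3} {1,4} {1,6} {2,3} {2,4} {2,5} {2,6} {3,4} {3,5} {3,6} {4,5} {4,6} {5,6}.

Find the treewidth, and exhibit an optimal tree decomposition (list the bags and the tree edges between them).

The largest bag has 5 vertices, giving width 4; this decomposition certifies tw(G) ≤ 4. For the lower bound, the 5 vertices {1, 2, 3, 4, 6} are pairwise adjacent, and any tree decomposition puts a clique entirely inside one bag — forcing width ≥ 4. Therefore the treewidth is 4.

Treewidth 4.
One such decomposition:
Bags: B1 = {1, 2, 3, 4, 6}  B2 = {2, 3, 4, 5, 6}
Tree: B1–B2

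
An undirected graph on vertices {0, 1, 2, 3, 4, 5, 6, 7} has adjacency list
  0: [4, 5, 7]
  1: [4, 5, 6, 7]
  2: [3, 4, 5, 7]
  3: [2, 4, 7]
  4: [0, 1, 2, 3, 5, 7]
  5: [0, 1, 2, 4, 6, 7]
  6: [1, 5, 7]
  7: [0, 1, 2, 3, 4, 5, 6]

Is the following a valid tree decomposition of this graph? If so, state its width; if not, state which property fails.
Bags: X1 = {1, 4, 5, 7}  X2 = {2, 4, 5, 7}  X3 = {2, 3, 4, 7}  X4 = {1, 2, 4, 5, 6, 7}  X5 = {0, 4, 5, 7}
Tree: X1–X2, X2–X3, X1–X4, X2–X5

A tree decomposition must satisfy three properties: every vertex lies in some bag; for every edge, both endpoints lie together in some bag; and for every vertex, the bags containing it form a connected subtree. Here bags containing vertex 2 are not connected in the tree, so the decomposition is invalid.

No — bags containing vertex 2 are not connected in the tree.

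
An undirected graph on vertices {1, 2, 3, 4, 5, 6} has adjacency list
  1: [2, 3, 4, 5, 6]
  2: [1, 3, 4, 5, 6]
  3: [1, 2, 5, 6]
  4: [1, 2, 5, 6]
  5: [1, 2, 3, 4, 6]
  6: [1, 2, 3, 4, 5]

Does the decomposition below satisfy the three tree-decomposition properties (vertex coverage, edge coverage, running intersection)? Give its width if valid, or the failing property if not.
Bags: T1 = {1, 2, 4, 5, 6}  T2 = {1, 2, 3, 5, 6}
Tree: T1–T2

Yes; width 4.

Every vertex of G appears in some bag (union = {1, 2, 3, 4, 5, 6}); every edge is covered by a bag; and for each vertex v the set of bags containing v is connected in the bag tree. The decomposition is therefore valid. The largest bag has 5 vertices, so the width is 4.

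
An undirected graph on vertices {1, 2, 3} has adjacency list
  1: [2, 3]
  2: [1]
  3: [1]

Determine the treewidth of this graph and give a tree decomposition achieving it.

Every bag has size at most 2, so the width is 2 − 1 = 1 and tw(G) ≤ 1. G has an edge, so its treewidth is at least 1. The upper and lower bounds meet at 1, so that is the treewidth.

Treewidth 1.
Bags: B1 = {1, 3}  B2 = {1, 2}
Tree: B1–B2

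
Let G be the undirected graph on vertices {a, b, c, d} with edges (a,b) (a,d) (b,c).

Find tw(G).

1

A width-1 tree decomposition is:
Bags: B1 = {b, c}  B2 = {a, b}  B3 = {a, d}
Tree: B1–B2, B2–B3
Every bag has size at most 2, so the width is 2 − 1 = 1 and tw(G) ≤ 1. Since G has at least one edge (e.g. c–b), it is not an edgeless graph, so tw(G) ≥ 1. The upper and lower bounds meet at 1, so that is the treewidth.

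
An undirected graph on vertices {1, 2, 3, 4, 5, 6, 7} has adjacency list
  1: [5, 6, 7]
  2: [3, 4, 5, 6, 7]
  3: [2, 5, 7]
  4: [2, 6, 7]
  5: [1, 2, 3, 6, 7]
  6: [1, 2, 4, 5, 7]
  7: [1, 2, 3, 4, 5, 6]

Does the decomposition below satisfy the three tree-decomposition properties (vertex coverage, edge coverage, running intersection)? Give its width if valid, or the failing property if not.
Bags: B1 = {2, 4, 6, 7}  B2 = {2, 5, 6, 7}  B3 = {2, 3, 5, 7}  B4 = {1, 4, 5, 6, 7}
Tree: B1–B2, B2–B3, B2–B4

No — bags containing vertex 4 are not connected in the tree.

A tree decomposition must satisfy three properties: every vertex lies in some bag; for every edge, both endpoints lie together in some bag; and for every vertex, the bags containing it form a connected subtree. Here bags containing vertex 4 are not connected in the tree, so the decomposition is invalid.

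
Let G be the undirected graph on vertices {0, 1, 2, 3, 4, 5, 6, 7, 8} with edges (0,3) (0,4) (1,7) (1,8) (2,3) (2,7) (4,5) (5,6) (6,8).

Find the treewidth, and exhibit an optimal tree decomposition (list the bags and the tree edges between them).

Every bag has size at most 3, so the width is 3 − 1 = 2 and tw(G) ≤ 2. Since 0–4–5–6–8–1–7–2–3–0 is a cycle in G, G is not acyclic. Forests are exactly the graphs of treewidth ≤ 1, so tw(G) ≥ 2. Combining the bounds, tw(G) = 2.

Treewidth 2.
Bags: B1 = {0, 4, 5}  B2 = {0, 5, 6}  B3 = {0, 6, 8}  B4 = {0, 1, 8}  B5 = {0, 1, 7}  B6 = {0, 2, 7}  B7 = {0, 2, 3}
Tree: B1–B2, B2–B3, B3–B4, B4–B5, B5–B6, B6–B7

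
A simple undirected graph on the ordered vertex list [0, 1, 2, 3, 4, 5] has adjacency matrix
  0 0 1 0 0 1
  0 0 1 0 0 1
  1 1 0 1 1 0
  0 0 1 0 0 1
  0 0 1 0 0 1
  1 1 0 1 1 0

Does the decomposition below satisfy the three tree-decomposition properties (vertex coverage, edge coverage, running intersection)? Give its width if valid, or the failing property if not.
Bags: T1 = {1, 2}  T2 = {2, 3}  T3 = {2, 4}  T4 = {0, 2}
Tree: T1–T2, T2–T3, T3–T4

A tree decomposition must satisfy three properties: every vertex lies in some bag; for every edge, both endpoints lie together in some bag; and for every vertex, the bags containing it form a connected subtree. Here vertex 5 appears in no bag, so the decomposition is invalid.

No — vertex 5 appears in no bag.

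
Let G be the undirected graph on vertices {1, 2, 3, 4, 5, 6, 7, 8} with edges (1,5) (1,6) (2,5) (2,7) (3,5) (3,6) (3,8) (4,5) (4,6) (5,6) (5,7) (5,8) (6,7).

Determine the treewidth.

2

A width-2 tree decomposition is:
Bags: B1 = {3, 5, 6}  B2 = {5, 6, 7}  B3 = {4, 5, 6}  B4 = {2, 5, 7}  B5 = {3, 5, 8}  B6 = {1, 5, 6}
Tree: B1–B2, B2–B3, B2–B4, B1–B5, B1–B6
The largest bag has 3 vertices, giving width 2; this decomposition certifies tw(G) ≤ 2. On the other hand G contains the 3-clique {3, 5, 8}. A clique must lie in a single bag of any decomposition, so no decomposition can have width below 2. Therefore the treewidth is 2.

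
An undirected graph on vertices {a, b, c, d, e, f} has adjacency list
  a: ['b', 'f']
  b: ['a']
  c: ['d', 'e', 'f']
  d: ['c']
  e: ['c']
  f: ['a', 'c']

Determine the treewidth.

1

A width-1 tree decomposition is:
Bags: B1 = {c, d}  B2 = {c, f}  B3 = {c, e}  B4 = {a, f}  B5 = {a, b}
Tree: B1–B2, B2–B3, B2–B4, B4–B5
The largest bag has 2 vertices, giving width 1; this decomposition certifies tw(G) ≤ 1. Any graph with an edge has treewidth ≥ 1, and G has the edge d–c. Therefore the treewidth is 1.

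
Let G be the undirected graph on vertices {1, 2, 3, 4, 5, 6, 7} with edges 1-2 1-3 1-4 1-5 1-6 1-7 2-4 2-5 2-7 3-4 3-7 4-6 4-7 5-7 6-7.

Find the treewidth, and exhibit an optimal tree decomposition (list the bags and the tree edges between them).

Treewidth 3.
One such decomposition:
Bags: B1 = {1, 2, 5, 7}  B2 = {1, 2, 4, 7}  B3 = {1, 4, 6, 7}  B4 = {1, 3, 4, 7}
Tree: B1–B2, B2–B3, B3–B4

The largest bag has 4 vertices, giving width 3; this decomposition certifies tw(G) ≤ 3. On the other hand G contains the 4-clique {1, 2, 4, 7}. A clique must lie in a single bag of any decomposition, so no decomposition can have width below 3. Therefore the treewidth is 3.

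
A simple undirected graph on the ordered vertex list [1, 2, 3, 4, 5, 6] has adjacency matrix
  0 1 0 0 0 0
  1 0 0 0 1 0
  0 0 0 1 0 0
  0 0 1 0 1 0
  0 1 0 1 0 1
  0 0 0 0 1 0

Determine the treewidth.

A width-1 tree decomposition is:
Bags: B1 = {4, 5}  B2 = {2, 5}  B3 = {5, 6}  B4 = {1, 2}  B5 = {3, 4}
Tree: B1–B2, B1–B3, B2–B4, B1–B5
Every bag has size at most 2, so the width is 2 − 1 = 1 and tw(G) ≤ 1. G has an edge, so its treewidth is at least 1. Hence tw(G) = 1 exactly.

1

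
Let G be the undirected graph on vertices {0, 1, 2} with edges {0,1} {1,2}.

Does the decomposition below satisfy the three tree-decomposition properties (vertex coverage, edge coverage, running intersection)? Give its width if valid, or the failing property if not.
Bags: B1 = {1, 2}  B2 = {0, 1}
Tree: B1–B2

Every vertex of G appears in some bag (union = {0, 1, 2}); every edge is covered by a bag; and for each vertex v the set of bags containing v is connected in the bag tree. The decomposition is therefore valid. The largest bag has 2 vertices, so the width is 1.

Yes; width 1.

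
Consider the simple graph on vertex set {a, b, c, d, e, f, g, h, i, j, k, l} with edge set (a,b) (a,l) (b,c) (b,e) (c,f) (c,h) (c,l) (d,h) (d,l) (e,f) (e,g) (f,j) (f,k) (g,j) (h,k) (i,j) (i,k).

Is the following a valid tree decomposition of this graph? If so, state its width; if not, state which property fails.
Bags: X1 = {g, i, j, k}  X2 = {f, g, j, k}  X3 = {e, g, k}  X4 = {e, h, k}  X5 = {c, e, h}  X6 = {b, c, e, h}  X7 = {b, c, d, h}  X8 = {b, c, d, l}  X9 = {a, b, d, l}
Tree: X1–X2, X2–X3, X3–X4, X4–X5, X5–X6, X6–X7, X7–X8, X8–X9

A tree decomposition must satisfy three properties: every vertex lies in some bag; for every edge, both endpoints lie together in some bag; and for every vertex, the bags containing it form a connected subtree. Here edge (f,e) lies in no bag, so the decomposition is invalid.

No — edge (f,e) lies in no bag.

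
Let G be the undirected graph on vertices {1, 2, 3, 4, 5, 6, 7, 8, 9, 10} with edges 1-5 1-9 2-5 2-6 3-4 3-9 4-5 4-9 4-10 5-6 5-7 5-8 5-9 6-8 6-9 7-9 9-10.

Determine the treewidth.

2

A width-2 tree decomposition is:
Bags: B1 = {4, 5, 9}  B2 = {5, 6, 9}  B3 = {1, 5, 9}  B4 = {4, 9, 10}  B5 = {3, 4, 9}  B6 = {2, 5, 6}  B7 = {5, 6, 8}  B8 = {5, 7, 9}
Tree: B1–B2, B2–B3, B1–B4, B4–B5, B2–B6, B2–B7, B1–B8
Every bag has size at most 3, so the width is 3 − 1 = 2 and tw(G) ≤ 2. Conversely, {4, 9, 10} is a clique of size 3, and the vertices of any clique must share a bag in every tree decomposition; so some bag has ≥ 3 vertices and tw(G) ≥ 2. Therefore the treewidth is 2.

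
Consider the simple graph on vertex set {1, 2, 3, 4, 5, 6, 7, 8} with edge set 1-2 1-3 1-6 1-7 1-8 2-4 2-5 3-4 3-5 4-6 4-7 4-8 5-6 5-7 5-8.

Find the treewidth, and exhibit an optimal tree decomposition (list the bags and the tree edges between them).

Each bag holds 4 vertices, so the decomposition has width 3, which upper-bounds the treewidth. For the lower bound: the 4 vertex sets {2,4}, {1,6}, {5}, {8} are disjoint, each induces a connected subgraph, and every pair is joined by at least one edge of G. Contracting each set to a single vertex therefore yields K_{4} as a minor, and since treewidth is minor-monotone, tw(G) ≥ tw(K_{4}) = 3. Hence tw(G) = 3 exactly.

Treewidth 3.
One optimal decomposition is:
Bags: B1 = {1, 2, 4, 5}  B2 = {1, 4, 5, 6}  B3 = {1, 4, 5, 8}  B4 = {1, 4, 5, 7}  B5 = {1, 3, 4, 5}
Tree: B1–B2, B2–B3, B3–B4, B4–B5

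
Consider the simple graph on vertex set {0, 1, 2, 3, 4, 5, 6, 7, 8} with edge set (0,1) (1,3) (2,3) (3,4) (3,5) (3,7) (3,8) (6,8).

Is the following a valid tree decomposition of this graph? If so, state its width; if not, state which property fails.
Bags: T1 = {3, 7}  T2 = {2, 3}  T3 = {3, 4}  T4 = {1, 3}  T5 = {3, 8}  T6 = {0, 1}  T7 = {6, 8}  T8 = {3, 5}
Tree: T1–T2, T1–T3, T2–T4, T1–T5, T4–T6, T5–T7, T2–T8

Vertex coverage: the bags together contain {0, 1, 2, 3, 4, 5, 6, 7, 8}, the full vertex set. Edge coverage: each edge of G has both endpoints in at least one bag. Running intersection: for every vertex, the bags containing it form a connected subtree. All three properties hold, so this is a valid tree decomposition of width max|bag| − 1 = 1, and hence tw(G) ≤ 1.

Yes; width 1.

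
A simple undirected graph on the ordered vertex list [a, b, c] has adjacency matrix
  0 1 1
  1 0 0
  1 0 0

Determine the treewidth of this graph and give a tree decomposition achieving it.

Treewidth 1.
Bags: B1 = {a, b}  B2 = {a, c}
Tree: B1–B2

Every bag has size at most 2, so the width is 2 − 1 = 1 and tw(G) ≤ 1. Any graph with an edge has treewidth ≥ 1, and G has the edge a–b. The upper and lower bounds meet at 1, so that is the treewidth.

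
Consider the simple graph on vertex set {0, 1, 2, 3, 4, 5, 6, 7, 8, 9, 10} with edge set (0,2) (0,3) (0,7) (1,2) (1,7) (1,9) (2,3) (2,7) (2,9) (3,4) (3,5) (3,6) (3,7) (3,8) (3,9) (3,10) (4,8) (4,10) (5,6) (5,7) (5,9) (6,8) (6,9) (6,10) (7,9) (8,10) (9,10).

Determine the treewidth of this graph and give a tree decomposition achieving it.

Treewidth 3.
One optimal decomposition is:
Bags: B1 = {3, 5, 6, 9}  B2 = {3, 5, 7, 9}  B3 = {2, 3, 7, 9}  B4 = {3, 6, 9, 10}  B5 = {1, 2, 7, 9}  B6 = {3, 6, 8, 10}  B7 = {3, 4, 8, 10}  B8 = {0, 2, 3, 7}
Tree: B1–B2, B2–B3, B1–B4, B3–B5, B4–B6, B6–B7, B3–B8

Every bag has size at most 4, so the width is 4 − 1 = 3 and tw(G) ≤ 3. On the other hand G contains the 4-clique {1, 2, 7, 9}. A clique must lie in a single bag of any decomposition, so no decomposition can have width below 3. Therefore the treewidth is 3.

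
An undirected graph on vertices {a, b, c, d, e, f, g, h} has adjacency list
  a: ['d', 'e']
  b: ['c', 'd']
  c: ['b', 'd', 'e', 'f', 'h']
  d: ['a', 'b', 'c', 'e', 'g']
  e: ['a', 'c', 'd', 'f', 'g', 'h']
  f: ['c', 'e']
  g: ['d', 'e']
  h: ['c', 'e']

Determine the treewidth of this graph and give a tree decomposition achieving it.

The largest bag has 3 vertices, giving width 2; this decomposition certifies tw(G) ≤ 2. Conversely, {d, e, g} is a clique of size 3, and the vertices of any clique must share a bag in every tree decomposition; so some bag has ≥ 3 vertices and tw(G) ≥ 2. The upper and lower bounds meet at 2, so that is the treewidth.

Treewidth 2.
One optimal decomposition is:
Bags: B1 = {c, d, e}  B2 = {d, e, g}  B3 = {b, c, d}  B4 = {c, e, h}  B5 = {a, d, e}  B6 = {c, e, f}
Tree: B1–B2, B1–B3, B1–B4, B1–B5, B1–B6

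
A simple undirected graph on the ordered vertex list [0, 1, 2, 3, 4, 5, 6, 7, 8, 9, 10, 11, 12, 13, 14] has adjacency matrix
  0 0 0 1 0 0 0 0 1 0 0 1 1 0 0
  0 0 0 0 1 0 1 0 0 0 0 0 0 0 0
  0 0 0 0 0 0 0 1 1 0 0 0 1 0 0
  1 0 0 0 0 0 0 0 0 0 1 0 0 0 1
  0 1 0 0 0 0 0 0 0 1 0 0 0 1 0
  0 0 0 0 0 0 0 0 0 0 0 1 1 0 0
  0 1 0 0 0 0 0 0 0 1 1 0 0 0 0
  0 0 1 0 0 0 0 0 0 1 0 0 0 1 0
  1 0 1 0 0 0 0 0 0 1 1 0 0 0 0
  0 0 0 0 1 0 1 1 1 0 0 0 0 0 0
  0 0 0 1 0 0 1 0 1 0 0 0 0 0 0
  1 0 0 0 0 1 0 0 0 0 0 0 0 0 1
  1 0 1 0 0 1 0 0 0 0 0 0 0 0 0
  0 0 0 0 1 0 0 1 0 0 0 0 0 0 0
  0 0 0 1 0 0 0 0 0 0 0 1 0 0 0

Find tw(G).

3

A width-3 tree decomposition is:
Bags: B1 = {1, 4, 6, 13}  B2 = {4, 6, 9, 13}  B3 = {6, 7, 9, 13}  B4 = {6, 7, 9, 10}  B5 = {7, 8, 9, 10}  B6 = {2, 7, 8, 10}  B7 = {2, 3, 8, 10}  B8 = {0, 2, 3, 8}  B9 = {0, 2, 3, 12}  B10 = {0, 3, 12, 14}  B11 = {0, 11, 12, 14}  B12 = {5, 11, 12, 14}
Tree: B1–B2, B2–B3, B3–B4, B4–B5, B5–B6, B6–B7, B7–B8, B8–B9, B9–B10, B10–B11, B11–B12
Every bag has size at most 4, so the width is 4 − 1 = 3 and tw(G) ≤ 3. For the lower bound: the 4 vertex sets {1,4,13}, {6}, {9}, {2,7,8,10} are disjoint, each induces a connected subgraph, and every pair is joined by at least one edge of G. Contracting each set to a single vertex therefore yields K_{4} as a minor, and since treewidth is minor-monotone, tw(G) ≥ tw(K_{4}) = 3. Combining the bounds, tw(G) = 3.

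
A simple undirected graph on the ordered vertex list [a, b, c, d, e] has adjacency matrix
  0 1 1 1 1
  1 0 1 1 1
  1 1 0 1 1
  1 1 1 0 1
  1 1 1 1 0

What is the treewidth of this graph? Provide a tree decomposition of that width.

Treewidth 4.
One such decomposition:
Bags: B1 = {a, b, c, d, e}
Tree: (single bag)

A single bag containing all 5 vertices is trivially a valid decomposition of width 4. For the lower bound, the 5 vertices {a, b, c, d, e} are pairwise adjacent, and any tree decomposition puts a clique entirely inside one bag — forcing width ≥ 4. Combining the bounds, tw(G) = 4.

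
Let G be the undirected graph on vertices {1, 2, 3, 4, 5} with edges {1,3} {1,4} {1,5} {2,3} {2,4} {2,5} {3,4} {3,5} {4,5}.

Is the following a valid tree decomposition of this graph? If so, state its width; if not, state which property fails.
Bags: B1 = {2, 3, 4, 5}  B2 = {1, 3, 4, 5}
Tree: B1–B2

Vertex coverage: the bags together contain {1, 2, 3, 4, 5}, the full vertex set. Edge coverage: each edge of G has both endpoints in at least one bag. Running intersection: for every vertex, the bags containing it form a connected subtree. All three properties hold, so this is a valid tree decomposition of width max|bag| − 1 = 3, and hence tw(G) ≤ 3.

Yes; width 3.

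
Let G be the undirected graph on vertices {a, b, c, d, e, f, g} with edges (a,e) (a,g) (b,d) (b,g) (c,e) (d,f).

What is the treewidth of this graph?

A width-1 tree decomposition is:
Bags: B1 = {d, f}  B2 = {b, d}  B3 = {b, g}  B4 = {a, g}  B5 = {a, e}  B6 = {c, e}
Tree: B1–B2, B2–B3, B3–B4, B4–B5, B5–B6
The largest bag has 2 vertices, giving width 1; this decomposition certifies tw(G) ≤ 1. G has an edge, so its treewidth is at least 1. The upper and lower bounds meet at 1, so that is the treewidth.

1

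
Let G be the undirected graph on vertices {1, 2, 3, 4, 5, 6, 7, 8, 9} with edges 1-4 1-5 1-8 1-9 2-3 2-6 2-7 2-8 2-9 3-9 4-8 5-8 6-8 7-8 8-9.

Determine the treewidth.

2

A width-2 tree decomposition is:
Bags: B1 = {2, 8, 9}  B2 = {1, 8, 9}  B3 = {1, 4, 8}  B4 = {2, 6, 8}  B5 = {2, 3, 9}  B6 = {2, 7, 8}  B7 = {1, 5, 8}
Tree: B1–B2, B2–B3, B1–B4, B1–B5, B1–B6, B2–B7
The largest bag has 3 vertices, giving width 2; this decomposition certifies tw(G) ≤ 2. On the other hand G contains the 3-clique {1, 8, 9}. A clique must lie in a single bag of any decomposition, so no decomposition can have width below 2. The upper and lower bounds meet at 2, so that is the treewidth.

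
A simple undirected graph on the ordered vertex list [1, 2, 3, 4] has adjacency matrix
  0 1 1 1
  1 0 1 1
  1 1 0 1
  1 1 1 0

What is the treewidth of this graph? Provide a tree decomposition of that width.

Treewidth 3.
One such decomposition:
Bags: B1 = {1, 2, 3, 4}
Tree: (single bag)

With just one bag of size 4, the width is 4 − 1 = 3, so tw(G) ≤ 3. Conversely, {1, 2, 3, 4} is a clique of size 4, and the vertices of any clique must share a bag in every tree decomposition; so some bag has ≥ 4 vertices and tw(G) ≥ 3. Combining the bounds, tw(G) = 3.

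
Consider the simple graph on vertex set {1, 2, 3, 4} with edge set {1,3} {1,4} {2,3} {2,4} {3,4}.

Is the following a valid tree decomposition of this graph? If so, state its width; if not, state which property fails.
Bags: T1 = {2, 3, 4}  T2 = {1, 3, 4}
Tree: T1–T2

Yes; width 2.

Every vertex of G appears in some bag (union = {1, 2, 3, 4}); every edge is covered by a bag; and for each vertex v the set of bags containing v is connected in the bag tree. The decomposition is therefore valid. The largest bag has 3 vertices, so the width is 2.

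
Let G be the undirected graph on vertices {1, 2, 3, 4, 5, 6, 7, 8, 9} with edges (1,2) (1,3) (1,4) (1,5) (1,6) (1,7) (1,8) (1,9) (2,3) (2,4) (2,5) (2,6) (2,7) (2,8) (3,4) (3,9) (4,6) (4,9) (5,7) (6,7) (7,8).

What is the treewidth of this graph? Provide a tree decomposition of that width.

Treewidth 3.
One optimal decomposition is:
Bags: B1 = {1, 2, 7, 8}  B2 = {1, 2, 6, 7}  B3 = {1, 2, 4, 6}  B4 = {1, 2, 3, 4}  B5 = {1, 3, 4, 9}  B6 = {1, 2, 5, 7}
Tree: B1–B2, B2–B3, B3–B4, B4–B5, B1–B6

Every bag has size at most 4, so the width is 4 − 1 = 3 and tw(G) ≤ 3. Conversely, {1, 3, 4, 9} is a clique of size 4, and the vertices of any clique must share a bag in every tree decomposition; so some bag has ≥ 4 vertices and tw(G) ≥ 3. Hence tw(G) = 3 exactly.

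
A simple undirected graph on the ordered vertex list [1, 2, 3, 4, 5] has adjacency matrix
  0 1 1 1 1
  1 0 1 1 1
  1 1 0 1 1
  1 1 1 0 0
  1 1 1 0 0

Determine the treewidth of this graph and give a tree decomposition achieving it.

Treewidth 3.
One optimal decomposition is:
Bags: B1 = {1, 2, 3, 4}  B2 = {1, 2, 3, 5}
Tree: B1–B2

Every bag has size at most 4, so the width is 4 − 1 = 3 and tw(G) ≤ 3. For the lower bound, the 4 vertices {1, 2, 3, 4} are pairwise adjacent, and any tree decomposition puts a clique entirely inside one bag — forcing width ≥ 3. Combining the bounds, tw(G) = 3.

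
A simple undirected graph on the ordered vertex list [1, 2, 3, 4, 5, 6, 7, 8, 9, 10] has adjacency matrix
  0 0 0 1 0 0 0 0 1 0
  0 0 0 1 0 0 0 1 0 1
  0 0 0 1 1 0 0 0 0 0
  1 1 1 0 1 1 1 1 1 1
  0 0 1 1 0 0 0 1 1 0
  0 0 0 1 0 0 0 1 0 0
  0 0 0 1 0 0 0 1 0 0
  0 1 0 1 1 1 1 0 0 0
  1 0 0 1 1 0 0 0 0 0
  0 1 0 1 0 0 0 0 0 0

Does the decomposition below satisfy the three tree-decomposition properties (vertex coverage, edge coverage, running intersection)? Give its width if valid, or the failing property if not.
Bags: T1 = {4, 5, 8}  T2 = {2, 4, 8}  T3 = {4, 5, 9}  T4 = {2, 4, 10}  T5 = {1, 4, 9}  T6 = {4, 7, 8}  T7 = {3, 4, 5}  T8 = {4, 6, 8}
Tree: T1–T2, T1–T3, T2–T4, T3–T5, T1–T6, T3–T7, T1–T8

Yes; width 2.

Vertex coverage: the bags together contain {1, 2, 3, 4, 5, 6, 7, 8, 9, 10}, the full vertex set. Edge coverage: each edge of G has both endpoints in at least one bag. Running intersection: for every vertex, the bags containing it form a connected subtree. All three properties hold, so this is a valid tree decomposition of width max|bag| − 1 = 2, and hence tw(G) ≤ 2.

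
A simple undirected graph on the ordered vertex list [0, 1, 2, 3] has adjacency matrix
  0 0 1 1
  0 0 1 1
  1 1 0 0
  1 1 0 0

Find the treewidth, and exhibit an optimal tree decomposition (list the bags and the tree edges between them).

Every bag has size at most 3, so the width is 3 − 1 = 2 and tw(G) ≤ 2. Since 0–3–1–2–0 is a cycle in G, G is not acyclic. Forests are exactly the graphs of treewidth ≤ 1, so tw(G) ≥ 2. Combining the bounds, tw(G) = 2.

Treewidth 2.
Bags: B1 = {0, 1, 3}  B2 = {0, 1, 2}
Tree: B1–B2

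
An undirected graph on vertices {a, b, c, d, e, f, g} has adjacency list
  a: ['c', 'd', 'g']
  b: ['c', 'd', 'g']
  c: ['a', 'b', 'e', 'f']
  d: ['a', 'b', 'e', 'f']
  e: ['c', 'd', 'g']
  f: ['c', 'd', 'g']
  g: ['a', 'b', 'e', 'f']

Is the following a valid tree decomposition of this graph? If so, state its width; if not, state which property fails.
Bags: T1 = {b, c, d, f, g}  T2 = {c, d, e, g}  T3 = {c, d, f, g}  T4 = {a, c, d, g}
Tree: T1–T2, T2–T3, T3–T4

No — bags containing vertex f are not connected in the tree.

A tree decomposition must satisfy three properties: every vertex lies in some bag; for every edge, both endpoints lie together in some bag; and for every vertex, the bags containing it form a connected subtree. Here bags containing vertex f are not connected in the tree, so the decomposition is invalid.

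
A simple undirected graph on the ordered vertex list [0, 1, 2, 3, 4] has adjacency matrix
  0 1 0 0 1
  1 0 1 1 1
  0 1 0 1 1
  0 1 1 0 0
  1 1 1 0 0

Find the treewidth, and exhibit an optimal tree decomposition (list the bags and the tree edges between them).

Every bag has size at most 3, so the width is 3 − 1 = 2 and tw(G) ≤ 2. Conversely, {0, 1, 4} is a clique of size 3, and the vertices of any clique must share a bag in every tree decomposition; so some bag has ≥ 3 vertices and tw(G) ≥ 2. Hence tw(G) = 2 exactly.

Treewidth 2.
One optimal decomposition is:
Bags: B1 = {0, 1, 4}  B2 = {1, 2, 4}  B3 = {1, 2, 3}
Tree: B1–B2, B2–B3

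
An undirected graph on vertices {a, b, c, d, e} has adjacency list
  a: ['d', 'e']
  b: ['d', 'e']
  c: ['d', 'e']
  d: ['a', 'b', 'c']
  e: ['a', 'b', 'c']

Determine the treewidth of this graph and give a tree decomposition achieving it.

Each bag holds 3 vertices, so the decomposition has width 2, which upper-bounds the treewidth. Since a–e–b–d–a is a cycle in G, G is not acyclic. Forests are exactly the graphs of treewidth ≤ 1, so tw(G) ≥ 2. Therefore the treewidth is 2.

Treewidth 2.
One such decomposition:
Bags: B1 = {a, d, e}  B2 = {b, d, e}  B3 = {c, d, e}
Tree: B1–B2, B2–B3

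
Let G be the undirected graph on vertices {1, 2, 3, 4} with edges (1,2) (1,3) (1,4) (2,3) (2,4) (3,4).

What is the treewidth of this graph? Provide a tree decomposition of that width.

Treewidth 3.
One optimal decomposition is:
Bags: B1 = {1, 2, 3, 4}
Tree: (single bag)

A single bag containing all 4 vertices is trivially a valid decomposition of width 3. For the lower bound, the 4 vertices {1, 2, 3, 4} are pairwise adjacent, and any tree decomposition puts a clique entirely inside one bag — forcing width ≥ 3. Combining the bounds, tw(G) = 3.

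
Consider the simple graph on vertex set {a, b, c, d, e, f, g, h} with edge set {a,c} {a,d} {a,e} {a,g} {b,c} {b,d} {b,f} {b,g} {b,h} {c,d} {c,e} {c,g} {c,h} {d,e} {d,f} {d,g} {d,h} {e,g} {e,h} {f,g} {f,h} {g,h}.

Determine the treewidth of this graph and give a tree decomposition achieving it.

Treewidth 4.
Bags: B1 = {b, d, f, g, h}  B2 = {b, c, d, g, h}  B3 = {c, d, e, g, h}  B4 = {a, c, d, e, g}
Tree: B1–B2, B2–B3, B3–B4

Every bag has size at most 5, so the width is 5 − 1 = 4 and tw(G) ≤ 4. On the other hand G contains the 5-clique {c, d, e, g, h}. A clique must lie in a single bag of any decomposition, so no decomposition can have width below 4. The upper and lower bounds meet at 4, so that is the treewidth.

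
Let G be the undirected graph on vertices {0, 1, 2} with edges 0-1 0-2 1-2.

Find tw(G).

A width-2 tree decomposition is:
Bags: B1 = {0, 1, 2}
Tree: (single bag)
A single bag containing all 3 vertices is trivially a valid decomposition of width 2. For the lower bound, the 3 vertices {0, 1, 2} are pairwise adjacent, and any tree decomposition puts a clique entirely inside one bag — forcing width ≥ 2. Combining the bounds, tw(G) = 2.

2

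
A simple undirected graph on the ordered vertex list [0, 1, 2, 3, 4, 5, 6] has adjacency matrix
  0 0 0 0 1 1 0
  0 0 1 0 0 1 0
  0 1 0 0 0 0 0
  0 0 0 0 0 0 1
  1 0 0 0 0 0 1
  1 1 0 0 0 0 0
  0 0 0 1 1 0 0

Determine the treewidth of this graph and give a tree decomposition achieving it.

The largest bag has 2 vertices, giving width 1; this decomposition certifies tw(G) ≤ 1. G has an edge, so its treewidth is at least 1. Hence tw(G) = 1 exactly.

Treewidth 1.
One such decomposition:
Bags: B1 = {1, 2}  B2 = {1, 5}  B3 = {0, 5}  B4 = {0, 4}  B5 = {4, 6}  B6 = {3, 6}
Tree: B1–B2, B2–B3, B3–B4, B4–B5, B5–B6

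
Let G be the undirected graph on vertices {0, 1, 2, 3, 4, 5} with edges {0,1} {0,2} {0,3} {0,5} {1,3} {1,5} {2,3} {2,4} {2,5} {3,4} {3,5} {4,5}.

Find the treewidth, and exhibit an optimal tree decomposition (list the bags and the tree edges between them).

Treewidth 3.
Bags: B1 = {0, 1, 3, 5}  B2 = {0, 2, 3, 5}  B3 = {2, 3, 4, 5}
Tree: B1–B2, B2–B3

Every bag has size at most 4, so the width is 4 − 1 = 3 and tw(G) ≤ 3. For the lower bound, the 4 vertices {0, 1, 3, 5} are pairwise adjacent, and any tree decomposition puts a clique entirely inside one bag — forcing width ≥ 3. Combining the bounds, tw(G) = 3.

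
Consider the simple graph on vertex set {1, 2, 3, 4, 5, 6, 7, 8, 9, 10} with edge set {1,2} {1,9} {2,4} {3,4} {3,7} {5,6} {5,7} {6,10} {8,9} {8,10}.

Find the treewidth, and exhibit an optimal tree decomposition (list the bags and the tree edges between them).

The largest bag has 3 vertices, giving width 2; this decomposition certifies tw(G) ≤ 2. Since 7–5–6–10–8–9–1–2–4–3–7 is a cycle in G, G is not acyclic. Forests are exactly the graphs of treewidth ≤ 1, so tw(G) ≥ 2. Hence tw(G) = 2 exactly.

Treewidth 2.
One optimal decomposition is:
Bags: B1 = {5, 6, 7}  B2 = {6, 7, 10}  B3 = {7, 8, 10}  B4 = {7, 8, 9}  B5 = {1, 7, 9}  B6 = {1, 2, 7}  B7 = {2, 4, 7}  B8 = {3, 4, 7}
Tree: B1–B2, B2–B3, B3–B4, B4–B5, B5–B6, B6–B7, B7–B8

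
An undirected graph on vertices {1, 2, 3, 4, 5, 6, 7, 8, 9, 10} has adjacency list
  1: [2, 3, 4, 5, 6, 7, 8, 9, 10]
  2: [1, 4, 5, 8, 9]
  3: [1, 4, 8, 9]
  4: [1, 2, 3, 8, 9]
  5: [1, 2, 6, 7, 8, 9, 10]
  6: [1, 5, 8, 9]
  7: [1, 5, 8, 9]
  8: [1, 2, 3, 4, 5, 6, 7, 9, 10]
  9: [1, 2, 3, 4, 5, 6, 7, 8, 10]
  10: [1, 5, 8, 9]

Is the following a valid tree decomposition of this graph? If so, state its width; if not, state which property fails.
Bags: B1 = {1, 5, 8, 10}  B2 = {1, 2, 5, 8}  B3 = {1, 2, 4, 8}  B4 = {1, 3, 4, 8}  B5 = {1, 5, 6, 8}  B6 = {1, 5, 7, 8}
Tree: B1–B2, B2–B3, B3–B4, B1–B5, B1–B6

A tree decomposition must satisfy three properties: every vertex lies in some bag; for every edge, both endpoints lie together in some bag; and for every vertex, the bags containing it form a connected subtree. Here vertex 9 appears in no bag, so the decomposition is invalid.

No — vertex 9 appears in no bag.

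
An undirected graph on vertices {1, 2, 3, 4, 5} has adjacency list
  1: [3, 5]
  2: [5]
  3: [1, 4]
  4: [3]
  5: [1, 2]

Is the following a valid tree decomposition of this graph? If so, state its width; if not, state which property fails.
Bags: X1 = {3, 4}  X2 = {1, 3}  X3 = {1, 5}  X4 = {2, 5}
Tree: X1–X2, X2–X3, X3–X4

Vertex coverage: the bags together contain {1, 2, 3, 4, 5}, the full vertex set. Edge coverage: each edge of G has both endpoints in at least one bag. Running intersection: for every vertex, the bags containing it form a connected subtree. All three properties hold, so this is a valid tree decomposition of width max|bag| − 1 = 1, and hence tw(G) ≤ 1.

Yes; width 1.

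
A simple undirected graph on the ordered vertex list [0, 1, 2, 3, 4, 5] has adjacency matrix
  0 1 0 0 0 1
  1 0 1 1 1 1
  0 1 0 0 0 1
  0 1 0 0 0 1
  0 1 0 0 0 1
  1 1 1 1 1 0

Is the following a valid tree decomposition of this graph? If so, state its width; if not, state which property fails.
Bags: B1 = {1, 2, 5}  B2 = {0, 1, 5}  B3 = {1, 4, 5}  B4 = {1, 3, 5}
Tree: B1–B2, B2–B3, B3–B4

Yes; width 2.

Checking the three conditions: (i) the bags cover all of {0, 1, 2, 3, 4, 5}; (ii) for each edge, some bag contains both endpoints; (iii) the bags containing any fixed vertex form a subtree. All hold, so the decomposition is valid with width 3 − 1 = 2.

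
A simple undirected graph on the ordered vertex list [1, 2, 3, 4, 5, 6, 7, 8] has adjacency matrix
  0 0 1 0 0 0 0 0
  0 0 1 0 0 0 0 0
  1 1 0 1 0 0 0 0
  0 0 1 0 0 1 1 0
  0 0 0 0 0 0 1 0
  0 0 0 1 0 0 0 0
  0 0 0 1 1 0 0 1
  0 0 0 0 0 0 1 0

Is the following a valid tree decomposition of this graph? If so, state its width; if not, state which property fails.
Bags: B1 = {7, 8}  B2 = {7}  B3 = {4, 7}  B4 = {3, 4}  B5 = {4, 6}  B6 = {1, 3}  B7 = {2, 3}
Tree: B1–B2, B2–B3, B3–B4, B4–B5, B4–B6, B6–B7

No — vertex 5 appears in no bag.

A tree decomposition must satisfy three properties: every vertex lies in some bag; for every edge, both endpoints lie together in some bag; and for every vertex, the bags containing it form a connected subtree. Here vertex 5 appears in no bag, so the decomposition is invalid.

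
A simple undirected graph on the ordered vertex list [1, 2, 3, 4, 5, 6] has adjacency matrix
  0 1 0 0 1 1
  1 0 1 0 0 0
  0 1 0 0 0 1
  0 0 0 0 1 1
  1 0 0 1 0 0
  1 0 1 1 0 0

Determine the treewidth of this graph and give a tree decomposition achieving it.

Every bag has size at most 3, so the width is 3 − 1 = 2 and tw(G) ≤ 2. The edges 4–5–1–6–4 form a cycle, so G is not a tree and its treewidth is at least 2. Combining the bounds, tw(G) = 2.

Treewidth 2.
One such decomposition:
Bags: B1 = {4, 5, 6}  B2 = {1, 5, 6}  B3 = {1, 3, 6}  B4 = {1, 2, 3}
Tree: B1–B2, B2–B3, B3–B4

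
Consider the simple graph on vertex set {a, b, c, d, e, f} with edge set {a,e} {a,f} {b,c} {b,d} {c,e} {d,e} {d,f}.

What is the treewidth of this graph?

A width-2 tree decomposition is:
Bags: B1 = {b, c, d}  B2 = {c, d, e}  B3 = {d, e, f}  B4 = {a, e, f}
Tree: B1–B2, B2–B3, B3–B4
Every bag has size at most 3, so the width is 3 − 1 = 2 and tw(G) ≤ 2. Since b–c–e–d–b is a cycle in G, G is not acyclic. Forests are exactly the graphs of treewidth ≤ 1, so tw(G) ≥ 2. Hence tw(G) = 2 exactly.

2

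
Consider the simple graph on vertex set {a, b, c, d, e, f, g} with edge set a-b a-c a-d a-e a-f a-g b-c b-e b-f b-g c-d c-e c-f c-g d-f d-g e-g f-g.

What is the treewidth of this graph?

4

A width-4 tree decomposition is:
Bags: B1 = {a, c, d, f, g}  B2 = {a, b, c, f, g}  B3 = {a, b, c, e, g}
Tree: B1–B2, B2–B3
The largest bag has 5 vertices, giving width 4; this decomposition certifies tw(G) ≤ 4. Conversely, {a, b, c, e, g} is a clique of size 5, and the vertices of any clique must share a bag in every tree decomposition; so some bag has ≥ 5 vertices and tw(G) ≥ 4. Therefore the treewidth is 4.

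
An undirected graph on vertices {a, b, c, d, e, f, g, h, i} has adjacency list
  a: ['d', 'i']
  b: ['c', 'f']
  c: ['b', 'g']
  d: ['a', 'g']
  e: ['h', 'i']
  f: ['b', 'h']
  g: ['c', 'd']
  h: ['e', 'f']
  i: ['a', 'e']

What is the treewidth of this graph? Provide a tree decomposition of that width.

Treewidth 2.
One optimal decomposition is:
Bags: B1 = {e, h, i}  B2 = {f, h, i}  B3 = {b, f, i}  B4 = {b, c, i}  B5 = {c, g, i}  B6 = {d, g, i}  B7 = {a, d, i}
Tree: B1–B2, B2–B3, B3–B4, B4–B5, B5–B6, B6–B7

The largest bag has 3 vertices, giving width 2; this decomposition certifies tw(G) ≤ 2. For the lower bound, G contains the cycle i–e–h–f–b–c–g–d–a–i, so G is not a forest; only forests have treewidth ≤ 1, hence tw(G) ≥ 2. Therefore the treewidth is 2.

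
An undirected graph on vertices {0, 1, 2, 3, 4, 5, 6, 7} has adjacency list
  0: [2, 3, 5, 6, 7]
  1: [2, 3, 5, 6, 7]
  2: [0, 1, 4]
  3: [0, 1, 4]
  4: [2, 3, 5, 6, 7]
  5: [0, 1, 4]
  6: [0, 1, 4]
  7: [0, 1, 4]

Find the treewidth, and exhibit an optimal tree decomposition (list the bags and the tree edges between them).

The largest bag has 4 vertices, giving width 3; this decomposition certifies tw(G) ≤ 3. For the lower bound: the 4 vertex sets {0,3}, {4,7}, {1}, {5} are disjoint, each induces a connected subgraph, and every pair is joined by at least one edge of G. Contracting each set to a single vertex therefore yields K_{4} as a minor, and since treewidth is minor-monotone, tw(G) ≥ tw(K_{4}) = 3. The upper and lower bounds meet at 3, so that is the treewidth.

Treewidth 3.
One such decomposition:
Bags: B1 = {0, 1, 3, 4}  B2 = {0, 1, 4, 7}  B3 = {0, 1, 4, 5}  B4 = {0, 1, 2, 4}  B5 = {0, 1, 4, 6}
Tree: B1–B2, B2–B3, B3–B4, B4–B5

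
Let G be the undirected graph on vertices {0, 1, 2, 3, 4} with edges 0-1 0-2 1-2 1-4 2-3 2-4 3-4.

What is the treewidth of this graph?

A width-2 tree decomposition is:
Bags: B1 = {1, 2, 4}  B2 = {0, 1, 2}  B3 = {2, 3, 4}
Tree: B1–B2, B1–B3
Every bag has size at most 3, so the width is 3 − 1 = 2 and tw(G) ≤ 2. For the lower bound, the 3 vertices {0, 1, 2} are pairwise adjacent, and any tree decomposition puts a clique entirely inside one bag — forcing width ≥ 2. Combining the bounds, tw(G) = 2.

2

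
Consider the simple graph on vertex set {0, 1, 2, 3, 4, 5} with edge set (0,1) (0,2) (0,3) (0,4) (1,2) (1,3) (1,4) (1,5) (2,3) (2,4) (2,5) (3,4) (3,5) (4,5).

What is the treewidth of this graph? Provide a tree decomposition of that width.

Every bag has size at most 5, so the width is 5 − 1 = 4 and tw(G) ≤ 4. For the lower bound, the 5 vertices {0, 1, 2, 3, 4} are pairwise adjacent, and any tree decomposition puts a clique entirely inside one bag — forcing width ≥ 4. Therefore the treewidth is 4.

Treewidth 4.
Bags: B1 = {0, 1, 2, 3, 4}  B2 = {1, 2, 3, 4, 5}
Tree: B1–B2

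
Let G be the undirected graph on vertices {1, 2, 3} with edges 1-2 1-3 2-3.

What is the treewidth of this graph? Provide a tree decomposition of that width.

Treewidth 2.
One optimal decomposition is:
Bags: B1 = {1, 2, 3}
Tree: (single bag)

A single bag containing all 3 vertices is trivially a valid decomposition of width 2. On the other hand G contains the 3-clique {1, 2, 3}. A clique must lie in a single bag of any decomposition, so no decomposition can have width below 2. Hence tw(G) = 2 exactly.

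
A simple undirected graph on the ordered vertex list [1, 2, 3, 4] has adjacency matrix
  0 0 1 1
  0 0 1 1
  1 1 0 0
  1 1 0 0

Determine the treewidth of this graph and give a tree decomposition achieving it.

Treewidth 2.
One optimal decomposition is:
Bags: B1 = {2, 3, 4}  B2 = {1, 3, 4}
Tree: B1–B2

Every bag has size at most 3, so the width is 3 − 1 = 2 and tw(G) ≤ 2. Since 4–2–3–1–4 is a cycle in G, G is not acyclic. Forests are exactly the graphs of treewidth ≤ 1, so tw(G) ≥ 2. Hence tw(G) = 2 exactly.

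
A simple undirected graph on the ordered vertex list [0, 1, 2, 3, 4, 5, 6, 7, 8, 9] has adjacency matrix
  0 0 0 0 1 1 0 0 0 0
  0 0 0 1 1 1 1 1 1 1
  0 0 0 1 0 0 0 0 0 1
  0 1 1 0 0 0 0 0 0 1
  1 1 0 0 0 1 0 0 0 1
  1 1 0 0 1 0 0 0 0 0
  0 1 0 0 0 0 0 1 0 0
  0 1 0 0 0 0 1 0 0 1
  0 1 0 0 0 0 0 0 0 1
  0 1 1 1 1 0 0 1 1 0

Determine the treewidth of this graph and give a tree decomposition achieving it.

Every bag has size at most 3, so the width is 3 − 1 = 2 and tw(G) ≤ 2. Conversely, {0, 4, 5} is a clique of size 3, and the vertices of any clique must share a bag in every tree decomposition; so some bag has ≥ 3 vertices and tw(G) ≥ 2. The upper and lower bounds meet at 2, so that is the treewidth.

Treewidth 2.
One optimal decomposition is:
Bags: B1 = {1, 4, 9}  B2 = {1, 3, 9}  B3 = {1, 7, 9}  B4 = {1, 4, 5}  B5 = {1, 6, 7}  B6 = {2, 3, 9}  B7 = {1, 8, 9}  B8 = {0, 4, 5}
Tree: B1–B2, B2–B3, B1–B4, B3–B5, B2–B6, B3–B7, B4–B8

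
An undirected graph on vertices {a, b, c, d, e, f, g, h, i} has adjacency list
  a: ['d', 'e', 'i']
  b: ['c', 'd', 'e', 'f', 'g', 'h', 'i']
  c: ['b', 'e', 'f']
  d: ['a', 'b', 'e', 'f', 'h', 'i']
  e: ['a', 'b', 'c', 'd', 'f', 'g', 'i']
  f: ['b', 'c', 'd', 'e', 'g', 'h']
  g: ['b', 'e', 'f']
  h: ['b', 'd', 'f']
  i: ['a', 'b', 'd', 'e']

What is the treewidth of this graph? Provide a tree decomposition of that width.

Treewidth 3.
Bags: B1 = {b, d, e, f}  B2 = {b, d, e, i}  B3 = {a, d, e, i}  B4 = {b, c, e, f}  B5 = {b, e, f, g}  B6 = {b, d, f, h}
Tree: B1–B2, B2–B3, B1–B4, B4–B5, B1–B6

The largest bag has 4 vertices, giving width 3; this decomposition certifies tw(G) ≤ 3. On the other hand G contains the 4-clique {a, d, e, i}. A clique must lie in a single bag of any decomposition, so no decomposition can have width below 3. Therefore the treewidth is 3.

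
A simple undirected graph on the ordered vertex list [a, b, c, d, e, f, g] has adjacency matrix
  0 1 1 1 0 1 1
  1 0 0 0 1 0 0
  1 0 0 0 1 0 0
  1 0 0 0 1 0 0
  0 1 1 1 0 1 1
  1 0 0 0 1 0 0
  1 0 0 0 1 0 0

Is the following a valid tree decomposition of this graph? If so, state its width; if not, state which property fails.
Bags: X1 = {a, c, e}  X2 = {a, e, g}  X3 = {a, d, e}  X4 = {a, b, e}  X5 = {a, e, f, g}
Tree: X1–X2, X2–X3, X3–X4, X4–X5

No — bags containing vertex g are not connected in the tree.

A tree decomposition must satisfy three properties: every vertex lies in some bag; for every edge, both endpoints lie together in some bag; and for every vertex, the bags containing it form a connected subtree. Here bags containing vertex g are not connected in the tree, so the decomposition is invalid.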